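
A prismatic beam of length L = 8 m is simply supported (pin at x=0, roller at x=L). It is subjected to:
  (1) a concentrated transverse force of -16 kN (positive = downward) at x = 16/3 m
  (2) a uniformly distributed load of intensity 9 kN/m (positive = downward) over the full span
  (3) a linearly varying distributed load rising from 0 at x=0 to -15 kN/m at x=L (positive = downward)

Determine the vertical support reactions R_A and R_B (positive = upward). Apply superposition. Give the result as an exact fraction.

R_A = 32/3 kN, R_B = -44/3 kN

Load 1 — point force P=-16 kN at a=16/3 m (b=L-a=8/3):
  R_A = Pb/L = (-16)·(8/3)/8 = -16/3 kN
  R_B = Pa/L = (-16)·(16/3)/8 = -32/3 kN
Load 2 — uniform load w=9 kN/m over full span:
  R_A = wL/2 = 9·8/2 = 36 kN
  R_B = wL/2 = 9·8/2 = 36 kN
Load 3 — triangular load w₀=-15 kN/m (0→w₀ over full span):
  R_A = w₀L/6 = (-15)·8/6 = -20 kN
  R_B = w₀L/3 = (-15)·8/3 = -40 kN
Superposition: R_A = 32/3 kN, R_B = -44/3 kN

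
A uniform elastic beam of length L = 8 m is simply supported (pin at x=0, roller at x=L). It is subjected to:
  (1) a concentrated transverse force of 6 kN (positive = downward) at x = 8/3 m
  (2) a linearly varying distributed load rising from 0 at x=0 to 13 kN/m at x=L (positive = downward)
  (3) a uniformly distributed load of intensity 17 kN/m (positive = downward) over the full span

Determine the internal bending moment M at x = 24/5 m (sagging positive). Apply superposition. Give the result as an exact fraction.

M(24/5) = 23776/125 kN·m

Load 1 — point force P=6 kN at a=8/3 m (b=L-a=16/3):
  M_1 = Pa(L-x)/L  [x>a] = 6·(8/3)·(8-(24/5))/8 = 32/5 kN·m
Load 2 — triangular load w₀=13 kN/m (0→w₀ over full span):
  M_2 = w₀Lx/6 - w₀x³/(6L) = 13·8·(24/5)/6 - 13·(24/5)³/(6·8) = 6656/125 kN·m
Load 3 — uniform load w=17 kN/m over full span:
  M_3 = wx(L-x)/2 = 17·(24/5)·(8-(24/5))/2 = 3264/25 kN·m
Superposition: M = Σ M_i = 23776/125 kN·m ≈ 190.208000 kN·m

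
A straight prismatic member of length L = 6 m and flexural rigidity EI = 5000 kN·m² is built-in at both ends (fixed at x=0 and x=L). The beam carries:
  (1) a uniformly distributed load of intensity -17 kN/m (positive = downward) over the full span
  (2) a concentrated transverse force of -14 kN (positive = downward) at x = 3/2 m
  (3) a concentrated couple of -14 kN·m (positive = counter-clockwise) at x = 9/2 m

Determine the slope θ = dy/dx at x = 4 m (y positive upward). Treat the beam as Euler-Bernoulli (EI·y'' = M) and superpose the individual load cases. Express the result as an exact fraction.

Load 1 — uniform load w=-17 kN/m over full span:
  θ_1 = -wx(L-x)(L-2x)/(12EI) = -(-17)·4·(6-4)·(6-2·4)/(12·5000) = -17/3750 rad
Load 2 — point force P=-14 kN at a=3/2 m (b=L-a=9/2):
  θ_2 = Pa²(L-x)(2bL-(3b+a)(L-x))/(2L³EI)  [x>a] = (-14)·(3/2)²·(6-4)·(2·(9/2)·6-(3·(9/2)+(3/2))·(6-4))/(2·6³·5000) = -7/10000 rad
Load 3 — applied couple M₀=-14 kN·m at a=9/2 m (b=L-a=3/2):
  θ_3 = (R_Ax²/2 - M_Ax)/EI  [x≤a] with R_A=-21/8, M_A=-35/8 = ((-21/8)·4²/2 - (-35/8)·4)/5000 = -7/10000 rad
Superposition: θ = Σ θ_i = -89/15000 rad ≈ -0.005933 rad

θ(4) = -89/15000 rad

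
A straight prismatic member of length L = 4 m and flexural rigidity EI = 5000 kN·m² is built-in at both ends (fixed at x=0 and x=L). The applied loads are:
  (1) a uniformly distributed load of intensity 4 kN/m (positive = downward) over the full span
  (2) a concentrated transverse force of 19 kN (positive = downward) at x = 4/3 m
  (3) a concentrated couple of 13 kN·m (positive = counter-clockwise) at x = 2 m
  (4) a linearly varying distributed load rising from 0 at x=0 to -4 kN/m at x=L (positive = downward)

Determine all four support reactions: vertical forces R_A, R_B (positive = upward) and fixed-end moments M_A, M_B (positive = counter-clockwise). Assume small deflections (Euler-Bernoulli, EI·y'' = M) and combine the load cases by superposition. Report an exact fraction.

R_A = 26513/1080 kN, M_A = 9563/540 kN·m, R_B = 2647/1080 kN, M_B = -2437/540 kN·m

Load 1 — uniform load w=4 kN/m over full span:
  R_A = wL/2 = 4·4/2 = 8 kN
  M_A = wL²/12 = 4·4²/12 = 16/3 kN·m
  R_B = wL/2 = 4·4/2 = 8 kN
  M_B = -wL²/12 = -4·4²/12 = -16/3 kN·m
Load 2 — point force P=19 kN at a=4/3 m (b=L-a=8/3):
  R_A = Pb²(3a+b)/L³ = 19·(8/3)²·(3·(4/3)+(8/3))/4³ = 380/27 kN
  M_A = Pab²/L² = 19·(4/3)·(8/3)²/4² = 304/27 kN·m
  R_B = Pa²(a+3b)/L³ = 19·(4/3)²·((4/3)+3·(8/3))/4³ = 133/27 kN
  M_B = -Pa²b/L² = -19·(4/3)²·(8/3)/4² = -152/27 kN·m
Load 3 — applied couple M₀=13 kN·m at a=2 m (b=L-a=2):
  R_A = 6M₀ab/L³ = 6·13·2·2/4³ = 39/8 kN
  M_A = M₀b(2a-b)/L² = 13·2·(2·2-2)/4² = 13/4 kN·m
  R_B = -6M₀ab/L³ = -6·13·2·2/4³ = -39/8 kN
  M_B = M₀a(2b-a)/L² = 13·2·(2·2-2)/4² = 13/4 kN·m
Load 4 — triangular load w₀=-4 kN/m (0→w₀ over full span):
  R_A = 3w₀L/20 = 3·(-4)·4/20 = -12/5 kN
  M_A = w₀L²/30 = (-4)·4²/30 = -32/15 kN·m
  R_B = 7w₀L/20 = 7·(-4)·4/20 = -28/5 kN
  M_B = -w₀L²/20 = -(-4)·4²/20 = 16/5 kN·m
Superposition: R_A = 26513/1080 kN, M_A = 9563/540 kN·m, R_B = 2647/1080 kN, M_B = -2437/540 kN·m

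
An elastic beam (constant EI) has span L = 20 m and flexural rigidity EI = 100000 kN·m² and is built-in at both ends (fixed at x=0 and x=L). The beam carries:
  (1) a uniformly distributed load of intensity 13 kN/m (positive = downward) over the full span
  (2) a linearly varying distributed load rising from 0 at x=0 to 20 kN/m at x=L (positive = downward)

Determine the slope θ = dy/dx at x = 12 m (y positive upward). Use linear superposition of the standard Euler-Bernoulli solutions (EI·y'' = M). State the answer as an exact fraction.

Load 1 — uniform load w=13 kN/m over full span:
  θ_1 = -wx(L-x)(L-2x)/(12EI) = -13·12·(20-12)·(20-2·12)/(12·100000) = 13/3125 rad
Load 2 — triangular load w₀=20 kN/m (0→w₀ over full span):
  θ_2 = -w₀(2x(L-x)(L-2x)(x+2L)+x²(L-x)²)/(120LEI) = -20·(2·12·(20-12)·(20-2·12)·(12+2·20)+12²·(20-12)²)/(120·20·100000) = 8/3125 rad
Superposition: θ = Σ θ_i = 21/3125 rad ≈ 0.006720 rad

θ(12) = 21/3125 rad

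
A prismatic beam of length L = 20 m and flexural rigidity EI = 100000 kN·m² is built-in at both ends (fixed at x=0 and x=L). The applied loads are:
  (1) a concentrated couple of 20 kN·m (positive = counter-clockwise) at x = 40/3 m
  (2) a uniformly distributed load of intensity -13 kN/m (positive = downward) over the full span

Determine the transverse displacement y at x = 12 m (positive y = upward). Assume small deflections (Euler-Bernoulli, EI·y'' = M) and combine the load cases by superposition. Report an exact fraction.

y(12) = 153/3125 m

Load 1 — applied couple M₀=20 kN·m at a=40/3 m (b=L-a=20/3):
  y_1 = (R_Ax³/6 - M_Ax²/2)/EI  [x≤a] with R_A=4/3, M_A=20/3 = ((4/3)·12³/6 - (20/3)·12²/2)/100000 = -3/3125 m
Load 2 — uniform load w=-13 kN/m over full span:
  y_2 = -wx²(L-x)²/(24EI) = -(-13)·12²·(20-12)²/(24·100000) = 156/3125 m
Superposition: y = Σ y_i = 153/3125 m ≈ 0.048960 m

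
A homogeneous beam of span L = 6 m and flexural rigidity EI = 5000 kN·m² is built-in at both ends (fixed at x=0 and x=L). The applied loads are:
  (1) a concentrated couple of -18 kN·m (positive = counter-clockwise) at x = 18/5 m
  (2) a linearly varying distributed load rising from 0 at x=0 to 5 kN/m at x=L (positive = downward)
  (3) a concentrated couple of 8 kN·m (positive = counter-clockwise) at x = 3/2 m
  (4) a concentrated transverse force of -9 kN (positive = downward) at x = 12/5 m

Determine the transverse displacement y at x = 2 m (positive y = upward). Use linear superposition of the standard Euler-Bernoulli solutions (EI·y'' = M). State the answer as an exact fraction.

y(2) = 1591/703125 m

Load 1 — applied couple M₀=-18 kN·m at a=18/5 m (b=L-a=12/5):
  y_1 = (R_Ax³/6 - M_Ax²/2)/EI  [x≤a] with R_A=-108/25, M_A=-144/25 = ((-108/25)·2³/6 - (-144/25)·2²/2)/5000 = 18/15625 m
Load 2 — triangular load w₀=5 kN/m (0→w₀ over full span):
  y_2 = -w₀x²(L-x)²(x+2L)/(120LEI) = -5·2²·(6-2)²·(2+2·6)/(120·6·5000) = -7/5625 m
Load 3 — applied couple M₀=8 kN·m at a=3/2 m (b=L-a=9/2):
  y_3 = (R_Ax³/6 - M_Ax²/2 - M₀(x-a)²/2)/EI  [x>a] with R_A=3/2, M_A=-3/2 = ((3/2)·2³/6 - (-3/2)·2²/2 - 8·(2-(3/2))²/2)/5000 = 1/1250 m
Load 4 — point force P=-9 kN at a=12/5 m (b=L-a=18/5):
  y_4 = -Pb²x²(3aL-(3a+b)x)/(6L³EI)  [x≤a] = -(-9)·(18/5)²·2²·(3·(12/5)·6-(3·(12/5)+(18/5))·2)/(6·6³·5000) = 243/156250 m
Superposition: y = Σ y_i = 1591/703125 m ≈ 0.002263 m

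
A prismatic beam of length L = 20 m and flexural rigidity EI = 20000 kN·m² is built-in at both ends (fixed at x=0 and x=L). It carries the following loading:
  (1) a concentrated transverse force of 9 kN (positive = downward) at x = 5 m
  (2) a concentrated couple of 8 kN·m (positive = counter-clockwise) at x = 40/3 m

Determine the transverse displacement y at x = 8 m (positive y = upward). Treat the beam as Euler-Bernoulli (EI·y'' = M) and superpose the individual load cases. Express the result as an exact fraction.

y(8) = -21809/1800000 m

Load 1 — point force P=9 kN at a=5 m (b=L-a=15):
  y_1 = -Pa²(L-x)²(3bL-(3b+a)(L-x))/(6L³EI)  [x>a] = -9·5²·(20-8)²·(3·15·20-(3·15+5)·(20-8))/(6·20³·20000) = -81/8000 m
Load 2 — applied couple M₀=8 kN·m at a=40/3 m (b=L-a=20/3):
  y_2 = (R_Ax³/6 - M_Ax²/2)/EI  [x≤a] with R_A=8/15, M_A=8/3 = ((8/15)·8³/6 - (8/3)·8²/2)/20000 = -56/28125 m
Superposition: y = Σ y_i = -21809/1800000 m ≈ -0.012116 m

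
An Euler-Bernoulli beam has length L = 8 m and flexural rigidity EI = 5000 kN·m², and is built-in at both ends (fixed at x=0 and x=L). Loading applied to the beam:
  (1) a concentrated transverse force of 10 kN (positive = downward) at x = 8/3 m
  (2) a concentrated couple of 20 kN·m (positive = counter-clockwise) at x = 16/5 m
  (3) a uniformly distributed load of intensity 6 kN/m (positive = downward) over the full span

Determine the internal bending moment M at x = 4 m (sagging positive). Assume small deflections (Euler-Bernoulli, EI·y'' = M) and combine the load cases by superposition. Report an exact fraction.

M(4) = 112/9 kN·m

Load 1 — point force P=10 kN at a=8/3 m (b=L-a=16/3):
  M_1 = Pa²(a+3b)(L-x)/L³ - Pa²b/L²  [x>a] = 10·(8/3)²·((8/3)+3·(16/3))·(8-4)/8³ - 10·(8/3)²·(16/3)/8² = 40/9 kN·m
Load 2 — applied couple M₀=20 kN·m at a=16/5 m (b=L-a=24/5):
  M_2 = R_Ax - M_A - M₀  [x>a] with R_A=18/5, M_A=12/5 = (18/5)·4 - (12/5) - 20 = -8 kN·m
Load 3 — uniform load w=6 kN/m over full span:
  M_3 = wLx/2 - wL²/12 - wx²/2 = 6·8·4/2 - 6·8²/12 - 6·4²/2 = 16 kN·m
Superposition: M = Σ M_i = 112/9 kN·m ≈ 12.444444 kN·m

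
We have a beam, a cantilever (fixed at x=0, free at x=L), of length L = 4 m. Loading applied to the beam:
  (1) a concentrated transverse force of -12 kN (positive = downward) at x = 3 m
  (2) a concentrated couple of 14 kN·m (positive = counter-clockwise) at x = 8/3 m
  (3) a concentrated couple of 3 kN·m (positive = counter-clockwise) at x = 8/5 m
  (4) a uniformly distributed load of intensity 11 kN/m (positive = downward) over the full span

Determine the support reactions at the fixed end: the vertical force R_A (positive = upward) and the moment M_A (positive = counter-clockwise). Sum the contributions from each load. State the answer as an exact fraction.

R_A = 32 kN, M_A = 35 kN·m

Load 1 — point force P=-12 kN at a=3 m (b=L-a=1):
  R_A = P = (-12) = -12 kN
  M_A = Pa = (-12)·3 = -36 kN·m
Load 2 — applied couple M₀=14 kN·m at a=8/3 m (b=L-a=4/3):
  R_A = 0 kN
  M_A = -M₀ = -14 kN·m
Load 3 — applied couple M₀=3 kN·m at a=8/5 m (b=L-a=12/5):
  R_A = 0 kN
  M_A = -M₀ = -3 kN·m
Load 4 — uniform load w=11 kN/m over full span:
  R_A = wL = 11·4 = 44 kN
  M_A = wL²/2 = 11·4²/2 = 88 kN·m
Superposition: R_A = 32 kN, M_A = 35 kN·m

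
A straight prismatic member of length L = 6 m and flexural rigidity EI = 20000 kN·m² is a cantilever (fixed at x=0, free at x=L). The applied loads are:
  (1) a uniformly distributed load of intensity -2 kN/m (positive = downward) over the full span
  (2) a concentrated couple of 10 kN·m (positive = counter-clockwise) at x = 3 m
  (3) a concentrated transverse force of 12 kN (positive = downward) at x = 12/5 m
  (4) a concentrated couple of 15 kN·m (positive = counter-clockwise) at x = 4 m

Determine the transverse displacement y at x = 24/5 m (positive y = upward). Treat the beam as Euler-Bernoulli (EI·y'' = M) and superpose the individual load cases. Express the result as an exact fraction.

Load 1 — uniform load w=-2 kN/m over full span:
  y_1 = -wx²(x²-4Lx+6L²)/(24EI) = -(-2)·(24/5)²·((24/5)²-4·6·(24/5)+6·6²)/(24·20000) = 4644/390625 m
Load 2 — applied couple M₀=10 kN·m at a=3 m (b=L-a=3):
  y_2 = M₀a(2x-a)/(2EI)  [x>a] = 10·3·(2·(24/5)-3)/(2·20000) = 99/20000 m
Load 3 — point force P=12 kN at a=12/5 m (b=L-a=18/5):
  y_3 = -Pa²(3x-a)/(6EI)  [x>a] = -12·(12/5)²·(3·(24/5)-(12/5))/(6·20000) = -108/15625 m
Load 4 — applied couple M₀=15 kN·m at a=4 m (b=L-a=2):
  y_4 = M₀a(2x-a)/(2EI)  [x>a] = 15·4·(2·(24/5)-4)/(2·20000) = 21/2500 m
Superposition: y = Σ y_i = 229083/12500000 m ≈ 0.018327 m

y(24/5) = 229083/12500000 m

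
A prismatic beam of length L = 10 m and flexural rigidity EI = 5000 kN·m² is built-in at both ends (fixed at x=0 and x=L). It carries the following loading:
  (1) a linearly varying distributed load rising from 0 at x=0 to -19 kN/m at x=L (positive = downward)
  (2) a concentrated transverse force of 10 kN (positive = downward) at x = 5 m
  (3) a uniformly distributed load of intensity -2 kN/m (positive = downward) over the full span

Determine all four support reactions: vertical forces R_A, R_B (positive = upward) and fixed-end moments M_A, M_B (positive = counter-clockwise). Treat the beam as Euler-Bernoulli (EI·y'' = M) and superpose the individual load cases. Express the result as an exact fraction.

Load 1 — triangular load w₀=-19 kN/m (0→w₀ over full span):
  R_A = 3w₀L/20 = 3·(-19)·10/20 = -57/2 kN
  M_A = w₀L²/30 = (-19)·10²/30 = -190/3 kN·m
  R_B = 7w₀L/20 = 7·(-19)·10/20 = -133/2 kN
  M_B = -w₀L²/20 = -(-19)·10²/20 = 95 kN·m
Load 2 — point force P=10 kN at a=5 m (b=L-a=5):
  R_A = Pb²(3a+b)/L³ = 10·5²·(3·5+5)/10³ = 5 kN
  M_A = Pab²/L² = 10·5·5²/10² = 25/2 kN·m
  R_B = Pa²(a+3b)/L³ = 10·5²·(5+3·5)/10³ = 5 kN
  M_B = -Pa²b/L² = -10·5²·5/10² = -25/2 kN·m
Load 3 — uniform load w=-2 kN/m over full span:
  R_A = wL/2 = (-2)·10/2 = -10 kN
  M_A = wL²/12 = (-2)·10²/12 = -50/3 kN·m
  R_B = wL/2 = (-2)·10/2 = -10 kN
  M_B = -wL²/12 = -(-2)·10²/12 = 50/3 kN·m
Superposition: R_A = -67/2 kN, M_A = -135/2 kN·m, R_B = -143/2 kN, M_B = 595/6 kN·m

R_A = -67/2 kN, M_A = -135/2 kN·m, R_B = -143/2 kN, M_B = 595/6 kN·m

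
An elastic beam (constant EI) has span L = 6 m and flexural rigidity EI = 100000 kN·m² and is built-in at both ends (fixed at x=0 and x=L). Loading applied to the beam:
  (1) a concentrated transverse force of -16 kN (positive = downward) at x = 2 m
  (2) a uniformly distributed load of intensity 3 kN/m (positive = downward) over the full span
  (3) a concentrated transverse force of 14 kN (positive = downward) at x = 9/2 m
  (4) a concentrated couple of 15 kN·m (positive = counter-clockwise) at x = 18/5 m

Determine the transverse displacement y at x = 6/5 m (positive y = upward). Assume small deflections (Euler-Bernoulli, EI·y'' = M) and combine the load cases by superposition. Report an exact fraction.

Load 1 — point force P=-16 kN at a=2 m (b=L-a=4):
  y_1 = -Pb²x²(3aL-(3a+b)x)/(6L³EI)  [x≤a] = -(-16)·4²·(6/5)²·(3·2·6-(3·2+4)·(6/5))/(6·6³·100000) = 16/234375 m
Load 2 — uniform load w=3 kN/m over full span:
  y_2 = -wx²(L-x)²/(24EI) = -3·(6/5)²·(6-(6/5))²/(24·100000) = -81/1953125 m
Load 3 — point force P=14 kN at a=9/2 m (b=L-a=3/2):
  y_3 = -Pb²x²(3aL-(3a+b)x)/(6L³EI)  [x≤a] = -14·(3/2)²·(6/5)²·(3·(9/2)·6-(3·(9/2)+(3/2))·(6/5))/(6·6³·100000) = -441/20000000 m
Load 4 — applied couple M₀=15 kN·m at a=18/5 m (b=L-a=12/5):
  y_4 = (R_Ax³/6 - M_Ax²/2)/EI  [x≤a] with R_A=18/5, M_A=24/5 = ((18/5)·(6/5)³/6 - (24/5)·(6/5)²/2)/100000 = -189/7812500 m
Superposition: y = Σ y_i = -29171/1500000000 m ≈ -0.000019 m

y(6/5) = -29171/1500000000 m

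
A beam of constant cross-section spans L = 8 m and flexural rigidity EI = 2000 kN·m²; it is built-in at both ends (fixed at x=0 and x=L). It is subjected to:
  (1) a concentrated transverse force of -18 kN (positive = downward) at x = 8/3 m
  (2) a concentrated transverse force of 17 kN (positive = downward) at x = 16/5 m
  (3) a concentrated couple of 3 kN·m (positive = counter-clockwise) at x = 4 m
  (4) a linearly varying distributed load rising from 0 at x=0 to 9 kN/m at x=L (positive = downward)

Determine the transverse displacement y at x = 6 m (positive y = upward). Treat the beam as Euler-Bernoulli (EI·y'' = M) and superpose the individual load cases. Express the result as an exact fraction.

y(6) = -1151/72000 m

Load 1 — point force P=-18 kN at a=8/3 m (b=L-a=16/3):
  y_1 = -Pa²(L-x)²(3bL-(3b+a)(L-x))/(6L³EI)  [x>a] = -(-18)·(8/3)²·(8-6)²·(3·(16/3)·8-(3·(16/3)+(8/3))·(8-6))/(6·8³·2000) = 17/2250 m
Load 2 — point force P=17 kN at a=16/5 m (b=L-a=24/5):
  y_2 = -Pa²(L-x)²(3bL-(3b+a)(L-x))/(6L³EI)  [x>a] = -17·(16/5)²·(8-6)²·(3·(24/5)·8-(3·(24/5)+(16/5))·(8-6))/(6·8³·2000) = -17/1875 m
Load 3 — applied couple M₀=3 kN·m at a=4 m (b=L-a=4):
  y_3 = (R_Ax³/6 - M_Ax²/2 - M₀(x-a)²/2)/EI  [x>a] with R_A=9/16, M_A=3/4 = ((9/16)·6³/6 - (3/4)·6²/2 - 3·(6-4)²/2)/2000 = 3/8000 m
Load 4 — triangular load w₀=9 kN/m (0→w₀ over full span):
  y_4 = -w₀x²(L-x)²(x+2L)/(120LEI) = -9·6²·(8-6)²·(6+2·8)/(120·8·2000) = -297/20000 m
Superposition: y = Σ y_i = -1151/72000 m ≈ -0.015986 m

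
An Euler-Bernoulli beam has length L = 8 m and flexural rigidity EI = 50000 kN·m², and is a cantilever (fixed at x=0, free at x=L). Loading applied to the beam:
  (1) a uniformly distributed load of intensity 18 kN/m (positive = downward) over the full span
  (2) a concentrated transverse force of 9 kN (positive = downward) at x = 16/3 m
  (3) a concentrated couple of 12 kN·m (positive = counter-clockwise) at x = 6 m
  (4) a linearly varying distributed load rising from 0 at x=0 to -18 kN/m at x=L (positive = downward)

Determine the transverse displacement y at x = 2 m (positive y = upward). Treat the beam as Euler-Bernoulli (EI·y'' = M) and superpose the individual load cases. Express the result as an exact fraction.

y(2) = -1797/250000 m

Load 1 — uniform load w=18 kN/m over full span:
  y_1 = -wx²(x²-4Lx+6L²)/(24EI) = -18·2²·(2²-4·8·2+6·8²)/(24·50000) = -243/12500 m
Load 2 — point force P=9 kN at a=16/3 m (b=L-a=8/3):
  y_2 = -Px²(3a-x)/(6EI)  [x≤a] = -9·2²·(3·(16/3)-2)/(6·50000) = -21/12500 m
Load 3 — applied couple M₀=12 kN·m at a=6 m (b=L-a=2):
  y_3 = M₀x²/(2EI)  [x≤a] = 12·2²/(2·50000) = 3/6250 m
Load 4 — triangular load w₀=-18 kN/m (0→w₀ over full span):
  y_4 = (w₀Lx³/12-w₀L²x²/6-w₀x⁵/(120L))/EI = ((-18)·8·2³/12-(-18)·8²·2²/6-(-18)·2⁵/(120·8))/50000 = 3363/250000 m
Superposition: y = Σ y_i = -1797/250000 m ≈ -0.007188 m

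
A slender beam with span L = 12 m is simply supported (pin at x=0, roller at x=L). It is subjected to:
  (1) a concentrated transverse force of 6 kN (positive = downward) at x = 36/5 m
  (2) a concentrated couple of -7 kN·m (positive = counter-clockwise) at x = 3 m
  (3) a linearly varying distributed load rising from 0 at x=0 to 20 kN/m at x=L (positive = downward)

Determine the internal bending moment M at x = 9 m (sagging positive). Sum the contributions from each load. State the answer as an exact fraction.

Load 1 — point force P=6 kN at a=36/5 m (b=L-a=24/5):
  M_1 = Pa(L-x)/L  [x>a] = 6·(36/5)·(12-9)/12 = 54/5 kN·m
Load 2 — applied couple M₀=-7 kN·m at a=3 m (b=L-a=9):
  M_2 = M₀x/L - M₀  [x>a] = (-7)·9/12 - (-7) = 7/4 kN·m
Load 3 — triangular load w₀=20 kN/m (0→w₀ over full span):
  M_3 = w₀Lx/6 - w₀x³/(6L) = 20·12·9/6 - 20·9³/(6·12) = 315/2 kN·m
Superposition: M = Σ M_i = 3401/20 kN·m ≈ 170.050000 kN·m

M(9) = 3401/20 kN·m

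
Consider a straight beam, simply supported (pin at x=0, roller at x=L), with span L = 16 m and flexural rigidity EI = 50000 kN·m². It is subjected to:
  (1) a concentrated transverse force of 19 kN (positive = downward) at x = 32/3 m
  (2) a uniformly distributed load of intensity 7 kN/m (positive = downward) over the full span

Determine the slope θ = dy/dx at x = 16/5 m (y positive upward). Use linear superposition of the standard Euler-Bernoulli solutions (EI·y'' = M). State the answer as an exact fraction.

θ(16/5) = -730232/31640625 rad

Load 1 — point force P=19 kN at a=32/3 m (b=L-a=16/3):
  θ_1 = -Pb(L²-b²-3x²)/(6LEI)  [x≤a] = -19·(16/3)·(16²-(16/3)²-3·(16/5)²)/(6·16·50000) = -26296/6328125 rad
Load 2 — uniform load w=7 kN/m over full span:
  θ_2 = -w(L³-6Lx²+4x³)/(24EI) = -7·(16³-6·16·(16/5)²+4·(16/5)³)/(24·50000) = -7392/390625 rad
Superposition: θ = Σ θ_i = -730232/31640625 rad ≈ -0.023079 rad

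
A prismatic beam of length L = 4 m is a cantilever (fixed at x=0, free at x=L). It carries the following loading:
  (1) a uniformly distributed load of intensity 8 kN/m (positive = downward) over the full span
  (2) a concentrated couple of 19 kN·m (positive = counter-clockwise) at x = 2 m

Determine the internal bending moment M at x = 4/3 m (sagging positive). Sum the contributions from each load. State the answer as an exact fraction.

M(4/3) = -85/9 kN·m

Load 1 — uniform load w=8 kN/m over full span:
  M_1 = -w(L-x)²/2 = -8·(4-(4/3))²/2 = -256/9 kN·m
Load 2 — applied couple M₀=19 kN·m at a=2 m (b=L-a=2):
  M_2 = M₀  [x≤a] = 19 = 19 kN·m
Superposition: M = Σ M_i = -85/9 kN·m ≈ -9.444444 kN·m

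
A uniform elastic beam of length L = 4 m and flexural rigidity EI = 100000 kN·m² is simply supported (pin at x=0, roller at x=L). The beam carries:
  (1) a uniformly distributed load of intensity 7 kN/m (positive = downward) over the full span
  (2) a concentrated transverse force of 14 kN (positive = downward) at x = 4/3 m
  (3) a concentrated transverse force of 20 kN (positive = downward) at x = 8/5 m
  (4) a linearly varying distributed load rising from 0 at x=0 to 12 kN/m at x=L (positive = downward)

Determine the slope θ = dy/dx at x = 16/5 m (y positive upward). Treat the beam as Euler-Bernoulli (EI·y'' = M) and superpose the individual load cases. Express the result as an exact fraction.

Load 1 — uniform load w=7 kN/m over full span:
  θ_1 = -w(L³-6Lx²+4x³)/(24EI) = -7·(4³-6·4·(16/5)²+4·(16/5)³)/(24·100000) = 231/1562500 rad
Load 2 — point force P=14 kN at a=4/3 m (b=L-a=8/3):
  θ_2 = -Pa(2L²-6Lx+3x²+a²)/(6LEI)  [x>a] = -14·(4/3)·(2·4²-6·4·(16/5)+3·(16/5)²+(4/3)²)/(6·4·100000) = 1211/12656250 rad
Load 3 — point force P=20 kN at a=8/5 m (b=L-a=12/5):
  θ_3 = -Pa(2L²-6Lx+3x²+a²)/(6LEI)  [x>a] = -20·(8/5)·(2·4²-6·4·(16/5)+3·(16/5)²+(8/5)²)/(6·4·100000) = 12/78125 rad
Load 4 — triangular load w₀=12 kN/m (0→w₀ over full span):
  θ_4 = -w₀(7L⁴-30L²x²+15x⁴)/(360LEI) = -12·(7·4⁴-30·4²·(16/5)²+15·(16/5)⁴)/(360·4·100000) = 757/5859375 rad
Superposition: θ = Σ θ_i = 333061/632812500 rad ≈ 0.000526 rad

θ(16/5) = 333061/632812500 rad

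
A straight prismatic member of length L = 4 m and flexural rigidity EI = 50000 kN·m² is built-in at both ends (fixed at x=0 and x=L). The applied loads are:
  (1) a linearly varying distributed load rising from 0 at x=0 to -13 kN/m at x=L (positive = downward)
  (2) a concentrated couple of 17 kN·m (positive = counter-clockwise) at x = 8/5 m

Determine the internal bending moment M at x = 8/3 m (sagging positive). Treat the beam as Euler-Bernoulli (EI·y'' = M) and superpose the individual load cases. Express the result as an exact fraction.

Load 1 — triangular load w₀=-13 kN/m (0→w₀ over full span):
  M_1 = 3w₀Lx/20 - w₀L²/30 - w₀x³/(6L) = 3·(-13)·4·(8/3)/20 - (-13)·4²/30 - (-13)·(8/3)³/(6·4) = -1456/405 kN·m
Load 2 — applied couple M₀=17 kN·m at a=8/5 m (b=L-a=12/5):
  M_2 = R_Ax - M_A - M₀  [x>a] with R_A=153/25, M_A=51/25 = (153/25)·(8/3) - (51/25) - 17 = -68/25 kN·m
Superposition: M = Σ M_i = -12788/2025 kN·m ≈ -6.315062 kN·m

M(8/3) = -12788/2025 kN·m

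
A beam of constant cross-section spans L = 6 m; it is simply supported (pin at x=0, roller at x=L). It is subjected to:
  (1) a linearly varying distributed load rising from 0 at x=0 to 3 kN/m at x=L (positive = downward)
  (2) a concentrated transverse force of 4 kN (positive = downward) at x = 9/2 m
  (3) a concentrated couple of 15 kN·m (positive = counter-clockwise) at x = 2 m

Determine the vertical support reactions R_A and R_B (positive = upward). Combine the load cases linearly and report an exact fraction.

Load 1 — triangular load w₀=3 kN/m (0→w₀ over full span):
  R_A = w₀L/6 = 3·6/6 = 3 kN
  R_B = w₀L/3 = 3·6/3 = 6 kN
Load 2 — point force P=4 kN at a=9/2 m (b=L-a=3/2):
  R_A = Pb/L = 4·(3/2)/6 = 1 kN
  R_B = Pa/L = 4·(9/2)/6 = 3 kN
Load 3 — applied couple M₀=15 kN·m at a=2 m (b=L-a=4):
  R_A = M₀/L = 15/6 = 5/2 kN
  R_B = -M₀/L = -15/6 = -5/2 kN
Superposition: R_A = 13/2 kN, R_B = 13/2 kN

R_A = 13/2 kN, R_B = 13/2 kN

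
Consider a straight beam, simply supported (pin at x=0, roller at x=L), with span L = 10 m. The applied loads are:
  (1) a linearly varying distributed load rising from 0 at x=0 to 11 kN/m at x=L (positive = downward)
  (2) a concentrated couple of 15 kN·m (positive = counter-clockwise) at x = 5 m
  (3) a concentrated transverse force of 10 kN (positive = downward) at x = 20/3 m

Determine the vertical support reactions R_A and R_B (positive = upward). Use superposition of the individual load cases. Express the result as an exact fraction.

Load 1 — triangular load w₀=11 kN/m (0→w₀ over full span):
  R_A = w₀L/6 = 11·10/6 = 55/3 kN
  R_B = w₀L/3 = 11·10/3 = 110/3 kN
Load 2 — applied couple M₀=15 kN·m at a=5 m (b=L-a=5):
  R_A = M₀/L = 15/10 = 3/2 kN
  R_B = -M₀/L = -15/10 = -3/2 kN
Load 3 — point force P=10 kN at a=20/3 m (b=L-a=10/3):
  R_A = Pb/L = 10·(10/3)/10 = 10/3 kN
  R_B = Pa/L = 10·(20/3)/10 = 20/3 kN
Superposition: R_A = 139/6 kN, R_B = 251/6 kN

R_A = 139/6 kN, R_B = 251/6 kN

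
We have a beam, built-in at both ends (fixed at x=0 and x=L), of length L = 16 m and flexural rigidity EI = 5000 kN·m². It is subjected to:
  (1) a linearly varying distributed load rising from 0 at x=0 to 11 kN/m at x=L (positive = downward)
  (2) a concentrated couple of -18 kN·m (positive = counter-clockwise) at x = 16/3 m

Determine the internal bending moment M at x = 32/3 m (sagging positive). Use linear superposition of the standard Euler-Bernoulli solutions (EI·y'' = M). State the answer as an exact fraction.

Load 1 — triangular load w₀=11 kN/m (0→w₀ over full span):
  M_1 = 3w₀Lx/20 - w₀L²/30 - w₀x³/(6L) = 3·11·16·(32/3)/20 - 11·16²/30 - 11·(32/3)³/(6·16) = 19712/405 kN·m
Load 2 — applied couple M₀=-18 kN·m at a=16/3 m (b=L-a=32/3):
  M_2 = R_Ax - M_A - M₀  [x>a] with R_A=-3/2, M_A=0 = (-3/2)·(32/3) - 0 - (-18) = 2 kN·m
Superposition: M = Σ M_i = 20522/405 kN·m ≈ 50.671605 kN·m

M(32/3) = 20522/405 kN·m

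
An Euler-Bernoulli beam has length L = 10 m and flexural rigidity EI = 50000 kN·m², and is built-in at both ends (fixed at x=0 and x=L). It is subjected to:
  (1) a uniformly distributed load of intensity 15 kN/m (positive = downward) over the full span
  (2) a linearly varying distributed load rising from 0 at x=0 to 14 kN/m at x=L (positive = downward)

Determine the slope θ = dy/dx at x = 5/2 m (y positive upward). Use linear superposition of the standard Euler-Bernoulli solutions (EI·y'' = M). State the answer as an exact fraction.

θ(5/2) = -873/256000 rad

Load 1 — uniform load w=15 kN/m over full span:
  θ_1 = -wx(L-x)(L-2x)/(12EI) = -15·(5/2)·(10-(5/2))·(10-2·(5/2))/(12·50000) = -3/1280 rad
Load 2 — triangular load w₀=14 kN/m (0→w₀ over full span):
  θ_2 = -w₀(2x(L-x)(L-2x)(x+2L)+x²(L-x)²)/(120LEI) = -14·(2·(5/2)·(10-(5/2))·(10-2·(5/2))·((5/2)+2·10)+(5/2)²·(10-(5/2))²)/(120·10·50000) = -273/256000 rad
Superposition: θ = Σ θ_i = -873/256000 rad ≈ -0.003410 rad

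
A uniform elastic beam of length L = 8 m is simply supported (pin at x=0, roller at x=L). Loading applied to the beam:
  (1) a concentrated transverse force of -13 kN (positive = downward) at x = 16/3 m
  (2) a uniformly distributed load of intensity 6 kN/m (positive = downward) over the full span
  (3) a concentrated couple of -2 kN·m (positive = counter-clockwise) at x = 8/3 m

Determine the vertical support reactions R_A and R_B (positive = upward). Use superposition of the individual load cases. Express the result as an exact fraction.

Load 1 — point force P=-13 kN at a=16/3 m (b=L-a=8/3):
  R_A = Pb/L = (-13)·(8/3)/8 = -13/3 kN
  R_B = Pa/L = (-13)·(16/3)/8 = -26/3 kN
Load 2 — uniform load w=6 kN/m over full span:
  R_A = wL/2 = 6·8/2 = 24 kN
  R_B = wL/2 = 6·8/2 = 24 kN
Load 3 — applied couple M₀=-2 kN·m at a=8/3 m (b=L-a=16/3):
  R_A = M₀/L = (-2)/8 = -1/4 kN
  R_B = -M₀/L = -(-2)/8 = 1/4 kN
Superposition: R_A = 233/12 kN, R_B = 187/12 kN

R_A = 233/12 kN, R_B = 187/12 kN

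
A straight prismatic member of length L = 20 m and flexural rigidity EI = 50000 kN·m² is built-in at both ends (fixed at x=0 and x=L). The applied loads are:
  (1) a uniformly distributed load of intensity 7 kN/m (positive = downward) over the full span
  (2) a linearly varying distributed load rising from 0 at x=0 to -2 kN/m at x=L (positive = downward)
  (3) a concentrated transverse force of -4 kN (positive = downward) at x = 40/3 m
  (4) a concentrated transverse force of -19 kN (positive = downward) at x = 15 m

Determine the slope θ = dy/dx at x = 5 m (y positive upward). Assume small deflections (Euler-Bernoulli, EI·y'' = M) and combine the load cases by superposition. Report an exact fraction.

Load 1 — uniform load w=7 kN/m over full span:
  θ_1 = -wx(L-x)(L-2x)/(12EI) = -7·5·(20-5)·(20-2·5)/(12·50000) = -7/800 rad
Load 2 — triangular load w₀=-2 kN/m (0→w₀ over full span):
  θ_2 = -w₀(2x(L-x)(L-2x)(x+2L)+x²(L-x)²)/(120LEI) = -(-2)·(2·5·(20-5)·(20-2·5)·(5+2·20)+5²·(20-5)²)/(120·20·50000) = 39/32000 rad
Load 3 — point force P=-4 kN at a=40/3 m (b=L-a=20/3):
  θ_3 = -Pb²x(2aL-(3a+b)x)/(2L³EI)  [x≤a] = -(-4)·(20/3)²·5·(2·(40/3)·20-(3·(40/3)+(20/3))·5)/(2·20³·50000) = 1/3000 rad
Load 4 — point force P=-19 kN at a=15 m (b=L-a=5):
  θ_4 = -Pb²x(2aL-(3a+b)x)/(2L³EI)  [x≤a] = -(-19)·5²·5·(2·15·20-(3·15+5)·5)/(2·20³·50000) = 133/128000 rad
Superposition: θ = Σ θ_i = -473/76800 rad ≈ -0.006159 rad

θ(5) = -473/76800 rad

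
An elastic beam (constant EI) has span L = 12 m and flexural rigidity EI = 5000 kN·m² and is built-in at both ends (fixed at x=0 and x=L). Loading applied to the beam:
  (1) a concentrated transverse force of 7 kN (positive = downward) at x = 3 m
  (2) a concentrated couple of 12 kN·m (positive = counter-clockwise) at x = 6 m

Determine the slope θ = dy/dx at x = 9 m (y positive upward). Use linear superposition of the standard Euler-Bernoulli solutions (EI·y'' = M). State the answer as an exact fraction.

θ(9) = 297/320000 rad

Load 1 — point force P=7 kN at a=3 m (b=L-a=9):
  θ_1 = Pa²(L-x)(2bL-(3b+a)(L-x))/(2L³EI)  [x>a] = 7·3²·(12-9)·(2·9·12-(3·9+3)·(12-9))/(2·12³·5000) = 441/320000 rad
Load 2 — applied couple M₀=12 kN·m at a=6 m (b=L-a=6):
  θ_2 = (R_Ax²/2 - M_Ax - M₀(x-a))/EI  [x>a] with R_A=3/2, M_A=3 = ((3/2)·9²/2 - 3·9 - 12·(9-6))/5000 = -9/20000 rad
Superposition: θ = Σ θ_i = 297/320000 rad ≈ 0.000928 rad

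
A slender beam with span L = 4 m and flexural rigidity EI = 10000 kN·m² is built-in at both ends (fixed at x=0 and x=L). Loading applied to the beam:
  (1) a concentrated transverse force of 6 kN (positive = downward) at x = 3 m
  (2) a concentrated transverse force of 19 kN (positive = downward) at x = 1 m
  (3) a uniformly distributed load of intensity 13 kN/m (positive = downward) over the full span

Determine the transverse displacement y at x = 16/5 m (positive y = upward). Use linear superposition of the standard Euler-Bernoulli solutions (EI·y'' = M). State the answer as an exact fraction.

Load 1 — point force P=6 kN at a=3 m (b=L-a=1):
  y_1 = -Pa²(L-x)²(3bL-(3b+a)(L-x))/(6L³EI)  [x>a] = -6·3²·(4-(16/5))²·(3·1·4-(3·1+3)·(4-(16/5)))/(6·4³·10000) = -81/1250000 m
Load 2 — point force P=19 kN at a=1 m (b=L-a=3):
  y_2 = -Pa²(L-x)²(3bL-(3b+a)(L-x))/(6L³EI)  [x>a] = -19·1²·(4-(16/5))²·(3·3·4-(3·3+1)·(4-(16/5)))/(6·4³·10000) = -133/1500000 m
Load 3 — uniform load w=13 kN/m over full span:
  y_3 = -wx²(L-x)²/(24EI) = -13·(16/5)²·(4-(16/5))²/(24·10000) = -416/1171875 m
Superposition: y = Σ y_i = -19067/37500000 m ≈ -0.000508 m

y(16/5) = -19067/37500000 m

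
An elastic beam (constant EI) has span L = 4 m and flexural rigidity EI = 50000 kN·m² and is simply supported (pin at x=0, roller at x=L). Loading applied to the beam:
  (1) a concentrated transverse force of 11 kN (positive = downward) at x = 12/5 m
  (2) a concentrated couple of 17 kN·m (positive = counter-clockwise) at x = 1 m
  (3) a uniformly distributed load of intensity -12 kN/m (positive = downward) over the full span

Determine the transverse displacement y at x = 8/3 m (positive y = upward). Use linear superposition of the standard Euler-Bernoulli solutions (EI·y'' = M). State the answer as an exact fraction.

Load 1 — point force P=11 kN at a=12/5 m (b=L-a=8/5):
  y_1 = -Pa(L-x)(2Lx-a²-x²)/(6LEI)  [x>a] = -11·(12/5)·(4-(8/3))·(2·4·(8/3)-(12/5)²-(8/3)²)/(6·4·50000) = -2618/10546875 m
Load 2 — applied couple M₀=17 kN·m at a=1 m (b=L-a=3):
  y_2 = (M₀x³/(6L)-M₀(x-a)²/2+C₁x)/EI  [x>a] with C₁=M₀(3b²-L²)/(6L)=187/24 = (17·(8/3)³/(6·4)-17·((8/3)-1)²/2+(187/24)·(8/3))/50000 = 1717/8100000 m
Load 3 — uniform load w=-12 kN/m over full span:
  y_3 = -wx(L³-2Lx²+x³)/(24EI) = -(-12)·(8/3)·(4³-2·4·(8/3)²+(8/3)³)/(24·50000) = 176/253125 m
Superposition: y = Σ y_i = 667297/1012500000 m ≈ 0.000659 m

y(8/3) = 667297/1012500000 m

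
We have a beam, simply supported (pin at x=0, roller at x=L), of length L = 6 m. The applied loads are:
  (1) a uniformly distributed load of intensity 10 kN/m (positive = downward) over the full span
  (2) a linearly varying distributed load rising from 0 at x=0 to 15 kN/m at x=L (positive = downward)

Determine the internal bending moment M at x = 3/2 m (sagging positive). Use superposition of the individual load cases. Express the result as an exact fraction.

Load 1 — uniform load w=10 kN/m over full span:
  M_1 = wx(L-x)/2 = 10·(3/2)·(6-(3/2))/2 = 135/4 kN·m
Load 2 — triangular load w₀=15 kN/m (0→w₀ over full span):
  M_2 = w₀Lx/6 - w₀x³/(6L) = 15·6·(3/2)/6 - 15·(3/2)³/(6·6) = 675/32 kN·m
Superposition: M = Σ M_i = 1755/32 kN·m ≈ 54.843750 kN·m

M(3/2) = 1755/32 kN·m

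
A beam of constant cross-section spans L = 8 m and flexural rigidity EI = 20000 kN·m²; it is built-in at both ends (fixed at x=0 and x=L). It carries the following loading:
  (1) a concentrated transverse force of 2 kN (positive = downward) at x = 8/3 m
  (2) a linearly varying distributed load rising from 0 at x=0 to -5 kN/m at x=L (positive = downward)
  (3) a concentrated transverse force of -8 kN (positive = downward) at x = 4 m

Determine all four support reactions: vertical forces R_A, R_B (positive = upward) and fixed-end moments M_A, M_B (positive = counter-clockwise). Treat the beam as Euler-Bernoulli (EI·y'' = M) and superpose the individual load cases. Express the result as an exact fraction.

Load 1 — point force P=2 kN at a=8/3 m (b=L-a=16/3):
  R_A = Pb²(3a+b)/L³ = 2·(16/3)²·(3·(8/3)+(16/3))/8³ = 40/27 kN
  M_A = Pab²/L² = 2·(8/3)·(16/3)²/8² = 64/27 kN·m
  R_B = Pa²(a+3b)/L³ = 2·(8/3)²·((8/3)+3·(16/3))/8³ = 14/27 kN
  M_B = -Pa²b/L² = -2·(8/3)²·(16/3)/8² = -32/27 kN·m
Load 2 — triangular load w₀=-5 kN/m (0→w₀ over full span):
  R_A = 3w₀L/20 = 3·(-5)·8/20 = -6 kN
  M_A = w₀L²/30 = (-5)·8²/30 = -32/3 kN·m
  R_B = 7w₀L/20 = 7·(-5)·8/20 = -14 kN
  M_B = -w₀L²/20 = -(-5)·8²/20 = 16 kN·m
Load 3 — point force P=-8 kN at a=4 m (b=L-a=4):
  R_A = Pb²(3a+b)/L³ = (-8)·4²·(3·4+4)/8³ = -4 kN
  M_A = Pab²/L² = (-8)·4·4²/8² = -8 kN·m
  R_B = Pa²(a+3b)/L³ = (-8)·4²·(4+3·4)/8³ = -4 kN
  M_B = -Pa²b/L² = -(-8)·4²·4/8² = 8 kN·m
Superposition: R_A = -230/27 kN, M_A = -440/27 kN·m, R_B = -472/27 kN, M_B = 616/27 kN·m

R_A = -230/27 kN, M_A = -440/27 kN·m, R_B = -472/27 kN, M_B = 616/27 kN·m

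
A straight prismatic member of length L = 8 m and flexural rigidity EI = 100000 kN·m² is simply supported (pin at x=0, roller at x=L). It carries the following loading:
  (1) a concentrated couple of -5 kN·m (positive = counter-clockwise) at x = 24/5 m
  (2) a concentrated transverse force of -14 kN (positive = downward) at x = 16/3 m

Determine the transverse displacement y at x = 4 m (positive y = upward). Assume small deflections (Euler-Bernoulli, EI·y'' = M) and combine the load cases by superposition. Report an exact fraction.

Load 1 — applied couple M₀=-5 kN·m at a=24/5 m (b=L-a=16/5):
  y_1 = (M₀x³/(6L)+C₁x)/EI  [x≤a] with C₁=M₀(3b²-L²)/(6L)=52/15 = ((-5)·4³/(6·8)+(52/15)·4)/100000 = 9/125000 m
Load 2 — point force P=-14 kN at a=16/3 m (b=L-a=8/3):
  y_2 = -Pbx(L²-b²-x²)/(6LEI)  [x≤a] = -(-14)·(8/3)·4·(8²-(8/3)²-4²)/(6·8·100000) = 322/253125 m
Superposition: y = Σ y_i = 13609/10125000 m ≈ 0.001344 m

y(4) = 13609/10125000 m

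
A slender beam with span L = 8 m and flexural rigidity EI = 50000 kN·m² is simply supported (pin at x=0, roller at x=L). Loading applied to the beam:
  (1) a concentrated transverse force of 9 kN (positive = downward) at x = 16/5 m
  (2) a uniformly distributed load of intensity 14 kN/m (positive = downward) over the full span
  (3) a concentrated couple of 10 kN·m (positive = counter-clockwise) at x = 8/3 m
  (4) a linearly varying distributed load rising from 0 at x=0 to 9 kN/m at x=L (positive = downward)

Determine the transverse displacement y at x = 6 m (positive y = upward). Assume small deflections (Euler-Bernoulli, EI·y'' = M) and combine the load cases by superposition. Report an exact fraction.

y(6) = -1696727/112500000 m

Load 1 — point force P=9 kN at a=16/5 m (b=L-a=24/5):
  y_1 = -Pa(L-x)(2Lx-a²-x²)/(6LEI)  [x>a] = -9·(16/5)·(8-6)·(2·8·6-(16/5)²-6²)/(6·8·50000) = -933/781250 m
Load 2 — uniform load w=14 kN/m over full span:
  y_2 = -wx(L³-2Lx²+x³)/(24EI) = -14·6·(8³-2·8·6²+6³)/(24·50000) = -133/12500 m
Load 3 — applied couple M₀=10 kN·m at a=8/3 m (b=L-a=16/3):
  y_3 = (M₀x³/(6L)-M₀(x-a)²/2+C₁x)/EI  [x>a] with C₁=M₀(3b²-L²)/(6L)=40/9 = (10·6³/(6·8)-10·(6-(8/3))²/2+(40/9)·6)/50000 = 29/90000 m
Load 4 — triangular load w₀=9 kN/m (0→w₀ over full span):
  y_4 = -w₀x(7L⁴-10L²x²+3x⁴)/(360LEI) = -9·6·(7·8⁴-10·8²·6²+3·6⁴)/(360·8·50000) = -357/100000 m
Superposition: y = Σ y_i = -1696727/112500000 m ≈ -0.015082 m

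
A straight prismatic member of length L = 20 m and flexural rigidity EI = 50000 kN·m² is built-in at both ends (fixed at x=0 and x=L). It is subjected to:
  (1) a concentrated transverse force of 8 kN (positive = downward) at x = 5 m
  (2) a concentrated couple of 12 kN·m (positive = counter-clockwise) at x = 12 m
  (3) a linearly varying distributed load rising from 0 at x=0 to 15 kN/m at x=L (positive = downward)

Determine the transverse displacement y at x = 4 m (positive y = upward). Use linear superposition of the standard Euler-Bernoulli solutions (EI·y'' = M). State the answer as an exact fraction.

Load 1 — point force P=8 kN at a=5 m (b=L-a=15):
  y_1 = -Pb²x²(3aL-(3a+b)x)/(6L³EI)  [x≤a] = -8·15²·4²·(3·5·20-(3·5+15)·4)/(6·20³·50000) = -27/12500 m
Load 2 — applied couple M₀=12 kN·m at a=12 m (b=L-a=8):
  y_2 = (R_Ax³/6 - M_Ax²/2)/EI  [x≤a] with R_A=108/125, M_A=96/25 = ((108/125)·4³/6 - (96/25)·4²/2)/50000 = -168/390625 m
Load 3 — triangular load w₀=15 kN/m (0→w₀ over full span):
  y_3 = -w₀x²(L-x)²(x+2L)/(120LEI) = -15·4²·(20-4)²·(4+2·20)/(120·20·50000) = -352/15625 m
Superposition: y = Σ y_i = -39247/1562500 m ≈ -0.025118 m

y(4) = -39247/1562500 m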